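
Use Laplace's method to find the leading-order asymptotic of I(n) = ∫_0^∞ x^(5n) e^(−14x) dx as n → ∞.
I(n) ~ (sqrt(2π·5n) / 14) · (5n/(14e))^(5n)

Write the integrand as exp(5n ln x − 14x) and set f(x) = 5n ln x − 14x. Then f'(x) = 5n/x − 14 = 0 at x* = 5n/14, and f''(x*) = −5n/x*^2 = −14^2/(5n). Laplace's method (interior maximum) gives
  I(n) ~ e^(f(x*)) · sqrt(2π / |f''(x*)|)
        = exp(5n ln(5n/14) − 5n) · sqrt(2π · 5n / 14^2)
        = (5n/14)^(5n) e^(−5n) · sqrt(2π·5n) / 14
        = (sqrt(2π·5n) / 14) · (5n/(14e))^(5n).
This matches Γ(5n+1)/14^(5n+1) with Stirling applied to Γ.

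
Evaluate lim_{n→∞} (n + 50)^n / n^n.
lim = e^50

Rewrite as (1 + 50/n)^(n). By the standard limit (1 + x/n)^n → e^x, we have (1 + 50/n)^n → e^50, and raising to the 1st power gives e^50.
More precisely, ln[(1 + 50/n)^(n)] = n · ln(1 + 50/n) = n · (50/n + O(1/n^2)) = 50 + O(1/n) → 50.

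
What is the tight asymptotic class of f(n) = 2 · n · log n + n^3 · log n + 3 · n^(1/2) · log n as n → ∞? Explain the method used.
f(n) ∈ Θ(n^3 · log n)

Compare the terms by growth order. For large n, n^a · (log n)^b dominates n^a' · (log n)^b' iff a > a', or (a = a' and b > b'). Ranking the 3 terms shows the dominant one is n^3 · log n. Hence f(n) ∈ Θ(n^3 · log n).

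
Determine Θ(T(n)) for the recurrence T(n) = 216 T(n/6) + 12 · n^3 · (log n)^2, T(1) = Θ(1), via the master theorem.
T(n) = Θ(n^3 · (log n)^3)

Here log_6 216 = 3 and f(n) = 12 · n^3 · (log n)^2 = Θ(n^(log_6 216) · (log n)^2). This is the extended Case 2 of the master theorem (f matches the critical exponent up to log factors), giving T(n) = Θ(n^(log_6 216) · (log n)^(2+1)) = Θ(n^3 · (log n)^3).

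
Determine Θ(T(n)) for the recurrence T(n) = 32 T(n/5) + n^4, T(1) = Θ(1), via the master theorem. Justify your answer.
T(n) = Θ(n^4)

log_5 32 ≈ 2.153. f(n) = n^4 dominates n^(log_5 32) since 4 > 2.153, and the regularity condition a·f(n/b) = 32·(n/5)^4 = (32/625)·n^4 ≤ c·f(n) holds with c = 32/625 ≈ 0.0512 < 1. So this is Case 3: T(n) = Θ(f(n)) = Θ(n^4).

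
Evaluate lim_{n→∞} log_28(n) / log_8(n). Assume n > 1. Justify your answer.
lim = ln(8) / ln(28) = log_28(8)

Change of base: log_28(n) = ln n / ln 28 and log_8(n) = ln n / ln 8. The ratio is (ln n / ln 28) · (ln 8 / ln n) = ln 8 / ln 28, a constant independent of n. So the limit is ln 8 / ln 28 = log_28(8).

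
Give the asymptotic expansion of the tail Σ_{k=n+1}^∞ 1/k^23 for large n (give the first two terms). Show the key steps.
Σ_{k>n} 1/k^23 = 1/(22 · n^22) − 1/(2 · n^23) + O(1/n^24)

Compare to the integral: ∫_{n}^∞ x^(−23) dx = [−x^(−22)/22]_{n}^∞ = 1/((23−1)·n^22). The Euler-Maclaurin correction adds −f(n)/2 = −1/(2·n^23). Euler-Maclaurin then gives
  Σ_{k>n} 1/k^23 = ∫_{n}^∞ dx/x^23 − 1/(2·n^23) + O(1/n^24).
(Equivalently this is ζ(23) − Σ_{k≤n} 1/k^23.)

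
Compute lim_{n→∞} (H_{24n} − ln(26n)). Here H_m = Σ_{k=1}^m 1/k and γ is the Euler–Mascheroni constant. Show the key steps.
lim = ln(12/13) + γ

By Euler-Maclaurin, H_m = ln m + γ + O(1/m). So
  H_{24n} − ln(26n) = ln(24n) + γ − ln(26n) + O(1/n)
                       = ln(24/26) + γ + O(1/n).
Hence the limit is ln(24/26) + γ (= ln(12/13)).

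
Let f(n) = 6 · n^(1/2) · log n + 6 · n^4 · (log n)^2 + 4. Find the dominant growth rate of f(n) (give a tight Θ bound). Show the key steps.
f(n) ∈ Θ(n^4 · (log n)^2)

Compare the terms by growth order. For large n, n^a · (log n)^b dominates n^a' · (log n)^b' iff a > a', or (a = a' and b > b'). Ranking the 3 terms shows the dominant one is 6 · n^4 · (log n)^2. Hence f(n) ∈ Θ(n^4 · (log n)^2).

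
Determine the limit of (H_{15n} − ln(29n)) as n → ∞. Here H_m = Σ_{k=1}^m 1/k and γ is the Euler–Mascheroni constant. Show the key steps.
lim = ln(15/29) + γ

By Euler-Maclaurin, H_m = ln m + γ + O(1/m). So
  H_{15n} − ln(29n) = ln(15n) + γ − ln(29n) + O(1/n)
                       = ln(15/29) + γ + O(1/n).
Hence the limit is ln(15/29) + γ.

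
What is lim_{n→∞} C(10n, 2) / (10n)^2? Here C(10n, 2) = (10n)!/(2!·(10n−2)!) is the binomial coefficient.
lim = 1/2! = 1/2

With N = 10n → ∞: C(N, 2) / N^2 = [N(N−1)…(N−1)] / (2! · N^2) = (1/2!) · 1 · (1 − 1/(10n)). Each factor → 1 as N → ∞, so the limit is 1/2! = 1/2.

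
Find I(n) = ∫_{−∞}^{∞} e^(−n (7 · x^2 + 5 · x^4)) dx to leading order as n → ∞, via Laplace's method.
I(n) ~ sqrt(π/(7n))

φ(x) = 7 · x^2 + 5 · x^4 has its unique global minimum at x* = 0 (since φ'(x) = 14x + 20x^3 = 0 only at x = 0 for real x with both coefficients positive, and φ → ∞ as |x| → ∞). At x* = 0, φ(0) = 0 and φ''(0) = 14. Laplace's method then gives
  I(n) ~ sqrt(2π / (n · φ''(0))) · e^(−n φ(0)) = sqrt(2π / (14n)) = sqrt(π/(7n)).
The 5 · x^4 term contributes only at subleading order (an O(1/n) relative correction).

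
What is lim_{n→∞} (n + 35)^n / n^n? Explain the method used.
lim = e^35

Rewrite as (1 + 35/n)^(n). By the standard limit (1 + x/n)^n → e^x, we have (1 + 35/n)^n → e^35, and raising to the 1st power gives e^35.
More precisely, ln[(1 + 35/n)^(n)] = n · ln(1 + 35/n) = n · (35/n + O(1/n^2)) = 35 + O(1/n) → 35.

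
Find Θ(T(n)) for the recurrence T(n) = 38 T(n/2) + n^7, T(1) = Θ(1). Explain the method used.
T(n) = Θ(n^7)

log_2 38 ≈ 5.248. f(n) = n^7 dominates n^(log_2 38) since 7 > 5.248, and the regularity condition a·f(n/b) = 38·(n/2)^7 = (38/128)·n^7 ≤ c·f(n) holds with c = 38/128 ≈ 0.297 < 1. So this is Case 3: T(n) = Θ(f(n)) = Θ(n^7).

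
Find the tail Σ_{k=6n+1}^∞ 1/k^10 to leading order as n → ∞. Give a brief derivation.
Σ_{k>6n} 1/k^10 ~ 1/(9 · (6n)^9)

Compare to the integral: ∫_{6n}^∞ x^(−10) dx = [−x^(−9)/9]_{6n}^∞ = 1/((10−1)·(6n)^9). Euler-Maclaurin then gives
  Σ_{k>6n} 1/k^10 = ∫_{6n}^∞ dx/x^10 − 1/(2·(6n)^10) + O(1/(6n)^11).
(Equivalently this is ζ(10) − Σ_{k≤6n} 1/k^10.)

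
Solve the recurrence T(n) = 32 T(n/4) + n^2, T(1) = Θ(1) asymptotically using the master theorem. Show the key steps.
T(n) = Θ(n^(log_4 32))

Master theorem: compare f(n) = n^2 to n^(log_4 32) where log_4 32 ≈ 2.500. Since 2 < log_4 32, we have f(n) = O(n^(log_4 32 − ε)) for some ε > 0 — Case 1. Hence T(n) = Θ(n^(log_4 32)).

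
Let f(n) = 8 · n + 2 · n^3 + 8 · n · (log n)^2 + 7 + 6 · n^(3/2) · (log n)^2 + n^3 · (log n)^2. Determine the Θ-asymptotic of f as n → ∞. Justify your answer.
f(n) ∈ Θ(n^3 · (log n)^2)

Compare the terms by growth order. For large n, n^a · (log n)^b dominates n^a' · (log n)^b' iff a > a', or (a = a' and b > b'). Ranking the 6 terms shows the dominant one is n^3 · (log n)^2. Hence f(n) ∈ Θ(n^3 · (log n)^2).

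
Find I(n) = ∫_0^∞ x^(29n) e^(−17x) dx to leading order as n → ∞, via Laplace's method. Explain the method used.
I(n) ~ (sqrt(2π·29n) / 17) · (29n/(17e))^(29n)

Write the integrand as exp(29n ln x − 17x) and set f(x) = 29n ln x − 17x. Then f'(x) = 29n/x − 17 = 0 at x* = 29n/17, and f''(x*) = −29n/x*^2 = −17^2/(29n). Laplace's method (interior maximum) gives
  I(n) ~ e^(f(x*)) · sqrt(2π / |f''(x*)|)
        = exp(29n ln(29n/17) − 29n) · sqrt(2π · 29n / 17^2)
        = (29n/17)^(29n) e^(−29n) · sqrt(2π·29n) / 17
        = (sqrt(2π·29n) / 17) · (29n/(17e))^(29n).
This matches Γ(29n+1)/17^(29n+1) with Stirling applied to Γ.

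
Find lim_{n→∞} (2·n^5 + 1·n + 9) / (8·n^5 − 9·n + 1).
lim = 2/8 = 1/4

For large n the leading n^5 terms dominate both numerator and denominator. Dividing top and bottom by n^5, every other term tends to 0, leaving 2/8 = 1/4.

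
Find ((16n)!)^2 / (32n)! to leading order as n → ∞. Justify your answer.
((16n)!)^2/(32n)! ~ ((2π·16n)^(1/2) / sqrt(2)) · 2^(−2·16n)  →  0

Write N = 16n. Stirling: N! ~ sqrt(2π N)(N/e)^N and (2N)! ~ sqrt(2π·2N)·(2N/e)^(2N).
  (N!)^2/(2N)! ~ (2π N)^(2/2) (N/e)^(2N) / [sqrt(2π·2N) (2N/e)^(2N)]
     = (2π N)^(2/2) / sqrt(2π·2N) · (N/(2N))^(2N)
     = (2π N)^((2−1)/2) / sqrt(2) · 2^(−2N).
Since 2^2 > 1, the factor 2^(−2N) decays exponentially, so the ratio → 0. Substituting N = 16n gives the stated form.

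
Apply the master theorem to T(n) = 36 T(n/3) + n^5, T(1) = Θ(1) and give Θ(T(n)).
T(n) = Θ(n^5)

log_3 36 ≈ 3.262. f(n) = n^5 dominates n^(log_3 36) since 5 > 3.262, and the regularity condition a·f(n/b) = 36·(n/3)^5 = (36/243)·n^5 ≤ c·f(n) holds with c = 36/243 ≈ 0.148 < 1. So this is Case 3: T(n) = Θ(f(n)) = Θ(n^5).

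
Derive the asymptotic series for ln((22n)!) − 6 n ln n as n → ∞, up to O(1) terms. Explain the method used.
ln((22n)!) − 6 n ln n = 16 n ln n + 22(ln 22 − 1) n + (1/2) ln(2π·22n) + O(1/n)

Stirling: ln((22n)!) = 22n ln(22n) − 22n + (1/2) ln(2π·22n) + O(1/n).
Expand 22n ln(22n) = 22n (ln n + ln 22) = 22n ln n + 22n ln 22.
Subtract 6n ln n: leading term is (22 − 6) n ln n = 16 n ln n. The next term is 22n ln 22 − 22n = 22(ln 22 − 1) n. Then the (1/2) ln(2π·22n) correction.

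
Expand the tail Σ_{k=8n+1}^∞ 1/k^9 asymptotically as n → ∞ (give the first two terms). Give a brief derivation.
Σ_{k>8n} 1/k^9 = 1/(8 · (8n)^8) − 1/(2 · (8n)^9) + O(1/(8n)^10)

Compare to the integral: ∫_{8n}^∞ x^(−9) dx = [−x^(−8)/8]_{8n}^∞ = 1/((9−1)·(8n)^8). The Euler-Maclaurin correction adds −f(8n)/2 = −1/(2·(8n)^9). Euler-Maclaurin then gives
  Σ_{k>8n} 1/k^9 = ∫_{8n}^∞ dx/x^9 − 1/(2·(8n)^9) + O(1/(8n)^10).
(Equivalently this is ζ(9) − Σ_{k≤8n} 1/k^9.)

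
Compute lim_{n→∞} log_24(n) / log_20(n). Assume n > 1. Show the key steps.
lim = ln(20) / ln(24) = log_24(20)

Change of base: log_24(n) = ln n / ln 24 and log_20(n) = ln n / ln 20. The ratio is (ln n / ln 24) · (ln 20 / ln n) = ln 20 / ln 24, a constant independent of n. So the limit is ln 20 / ln 24 = log_24(20).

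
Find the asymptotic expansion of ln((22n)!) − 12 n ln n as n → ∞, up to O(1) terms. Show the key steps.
ln((22n)!) − 12 n ln n = 10 n ln n + 22(ln 22 − 1) n + (1/2) ln(2π·22n) + O(1/n)

Stirling: ln((22n)!) = 22n ln(22n) − 22n + (1/2) ln(2π·22n) + O(1/n).
Expand 22n ln(22n) = 22n (ln n + ln 22) = 22n ln n + 22n ln 22.
Subtract 12n ln n: leading term is (22 − 12) n ln n = 10 n ln n. The next term is 22n ln 22 − 22n = 22(ln 22 − 1) n. Then the (1/2) ln(2π·22n) correction.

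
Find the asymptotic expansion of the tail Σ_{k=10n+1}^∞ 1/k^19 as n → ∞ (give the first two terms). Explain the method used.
Σ_{k>10n} 1/k^19 = 1/(18 · (10n)^18) − 1/(2 · (10n)^19) + O(1/(10n)^20)

Compare to the integral: ∫_{10n}^∞ x^(−19) dx = [−x^(−18)/18]_{10n}^∞ = 1/((19−1)·(10n)^18). The Euler-Maclaurin correction adds −f(10n)/2 = −1/(2·(10n)^19). Euler-Maclaurin then gives
  Σ_{k>10n} 1/k^19 = ∫_{10n}^∞ dx/x^19 − 1/(2·(10n)^19) + O(1/(10n)^20).
(Equivalently this is ζ(19) − Σ_{k≤10n} 1/k^19.)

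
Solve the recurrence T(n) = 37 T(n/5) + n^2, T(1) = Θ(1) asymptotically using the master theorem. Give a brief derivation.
T(n) = Θ(n^(log_5 37))

Master theorem: compare f(n) = n^2 to n^(log_5 37) where log_5 37 ≈ 2.244. Since 2 < log_5 37, we have f(n) = O(n^(log_5 37 − ε)) for some ε > 0 — Case 1. Hence T(n) = Θ(n^(log_5 37)).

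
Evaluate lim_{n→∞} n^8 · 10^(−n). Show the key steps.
lim = 0

Exponentials with base > 1 dominate every fixed polynomial: for any fixed c, n^c / 10^n → 0 as n → ∞ (e.g. by the ratio test, or by writing 10^n = e^(n ln 10) and noting e^(n ln 10) / n^c → ∞). Hence n^8 · 10^(−n) = n^8 / 10^n → 0.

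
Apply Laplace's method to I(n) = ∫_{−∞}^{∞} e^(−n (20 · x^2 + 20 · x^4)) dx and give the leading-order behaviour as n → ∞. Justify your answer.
I(n) ~ sqrt(π/(20n))

φ(x) = 20 · x^2 + 20 · x^4 has its unique global minimum at x* = 0 (since φ'(x) = 40x + 80x^3 = 0 only at x = 0 for real x with both coefficients positive, and φ → ∞ as |x| → ∞). At x* = 0, φ(0) = 0 and φ''(0) = 40. Laplace's method then gives
  I(n) ~ sqrt(2π / (n · φ''(0))) · e^(−n φ(0)) = sqrt(2π / (40n)) = sqrt(π/(20n)).
The 20 · x^4 term contributes only at subleading order (an O(1/n) relative correction).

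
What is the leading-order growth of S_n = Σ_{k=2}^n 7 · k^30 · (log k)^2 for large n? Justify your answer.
S_n ~ 7 · n^31 · (log n)^2 / 31

By integral comparison, S_n = ∫_1^n 7 · x^30 · (log x)^2 dx + O(n^30 · (log n)^2). For the integral, the leading term of ∫_1^n x^30 (log x)^2 dx is n^31/31 · (log n)^2 (by repeated integration by parts; each step lowers the log-exponent and produces a relatively O(1/log n) correction). Hence S_n ~ 7 · n^31 · (log n)^2 / 31.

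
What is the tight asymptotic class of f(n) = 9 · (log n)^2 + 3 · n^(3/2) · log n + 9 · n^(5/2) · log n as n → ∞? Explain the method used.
f(n) ∈ Θ(n^(5/2) · log n)

Compare the terms by growth order. For large n, n^a · (log n)^b dominates n^a' · (log n)^b' iff a > a', or (a = a' and b > b'). Ranking the 3 terms shows the dominant one is 9 · n^(5/2) · log n. Hence f(n) ∈ Θ(n^(5/2) · log n).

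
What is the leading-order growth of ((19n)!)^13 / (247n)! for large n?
((19n)!)^13/(247n)! ~ ((2π·19n)^(12/2) / sqrt(13)) · 13^(−13·19n)  →  0

Write N = 19n. Stirling: N! ~ sqrt(2π N)(N/e)^N and (13N)! ~ sqrt(2π·13N)·(13N/e)^(13N).
  (N!)^13/(13N)! ~ (2π N)^(13/2) (N/e)^(13N) / [sqrt(2π·13N) (13N/e)^(13N)]
     = (2π N)^(13/2) / sqrt(2π·13N) · (N/(13N))^(13N)
     = (2π N)^((13−1)/2) / sqrt(13) · 13^(−13N).
Since 13^13 > 1, the factor 13^(−13N) decays exponentially, so the ratio → 0. Substituting N = 19n gives the stated form.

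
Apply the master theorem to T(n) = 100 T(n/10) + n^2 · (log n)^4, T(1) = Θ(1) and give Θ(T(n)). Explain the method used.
T(n) = Θ(n^2 · (log n)^5)

Here log_10 100 = 2 and f(n) = n^2 · (log n)^4 = Θ(n^(log_10 100) · (log n)^4). This is the extended Case 2 of the master theorem (f matches the critical exponent up to log factors), giving T(n) = Θ(n^(log_10 100) · (log n)^(4+1)) = Θ(n^2 · (log n)^5).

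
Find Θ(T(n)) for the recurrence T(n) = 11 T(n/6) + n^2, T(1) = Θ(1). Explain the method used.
T(n) = Θ(n^2)

log_6 11 ≈ 1.338. f(n) = n^2 dominates n^(log_6 11) since 2 > 1.338, and the regularity condition a·f(n/b) = 11·(n/6)^2 = (11/36)·n^2 ≤ c·f(n) holds with c = 11/36 ≈ 0.306 < 1. So this is Case 3: T(n) = Θ(f(n)) = Θ(n^2).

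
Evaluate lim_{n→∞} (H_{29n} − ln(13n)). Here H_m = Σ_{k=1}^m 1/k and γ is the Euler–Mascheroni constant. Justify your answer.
lim = ln(29/13) + γ

By Euler-Maclaurin, H_m = ln m + γ + O(1/m). So
  H_{29n} − ln(13n) = ln(29n) + γ − ln(13n) + O(1/n)
                       = ln(29/13) + γ + O(1/n).
Hence the limit is ln(29/13) + γ.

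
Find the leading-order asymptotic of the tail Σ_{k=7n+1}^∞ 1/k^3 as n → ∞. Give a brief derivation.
Σ_{k>7n} 1/k^3 ~ 1/(2 · (7n)^2)

Compare to the integral: ∫_{7n}^∞ x^(−3) dx = [−x^(−2)/2]_{7n}^∞ = 1/((3−1)·(7n)^2). Euler-Maclaurin then gives
  Σ_{k>7n} 1/k^3 = ∫_{7n}^∞ dx/x^3 − 1/(2·(7n)^3) + O(1/(7n)^4).
(Equivalently this is ζ(3) − Σ_{k≤7n} 1/k^3.)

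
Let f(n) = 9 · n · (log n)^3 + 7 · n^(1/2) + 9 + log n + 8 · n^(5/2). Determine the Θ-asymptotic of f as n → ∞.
f(n) ∈ Θ(n^(5/2))

Compare the terms by growth order. For large n, n^a · (log n)^b dominates n^a' · (log n)^b' iff a > a', or (a = a' and b > b'). Ranking the 5 terms shows the dominant one is 8 · n^(5/2). Hence f(n) ∈ Θ(n^(5/2)).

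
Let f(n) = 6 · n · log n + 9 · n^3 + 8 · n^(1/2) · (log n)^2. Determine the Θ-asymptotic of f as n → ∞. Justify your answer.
f(n) ∈ Θ(n^3)

Compare the terms by growth order. For large n, n^a · (log n)^b dominates n^a' · (log n)^b' iff a > a', or (a = a' and b > b'). Ranking the 3 terms shows the dominant one is 9 · n^3. Hence f(n) ∈ Θ(n^3).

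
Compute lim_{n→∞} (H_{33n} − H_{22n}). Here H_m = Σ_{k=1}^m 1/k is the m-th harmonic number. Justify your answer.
lim = ln(33/22) = ln(3/2)

Euler-Maclaurin gives H_m = ln m + γ + 1/(2m) + O(1/m^2). The γ and O(1/m) terms cancel in the difference:
  H_{33n} − H_{22n} = ln(33n) − ln(22n) + O(1/n) = ln(33/22) + O(1/n).
Hence the limit is ln(33/22) = ln(3/2).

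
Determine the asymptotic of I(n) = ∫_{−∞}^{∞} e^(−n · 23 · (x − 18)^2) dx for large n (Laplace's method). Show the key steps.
I(n) = sqrt(π/(23n))

Here φ(x) = 23 · (x − 18)^2 has its unique minimum at x* = 18 with φ(x*) = 0 and φ''(x*) = 46. Laplace's method gives
  I(n) ~ e^(−n φ(x*)) · sqrt(2π / (n · φ''(x*))) = sqrt(2π / (46n)) = sqrt(π/(23n)).
This is exact: substituting u = (x − 18)·sqrt(23n) gives I(n) = (1/sqrt(23n)) ∫_{−∞}^{∞} e^(−u^2) du = sqrt(π/(23n)).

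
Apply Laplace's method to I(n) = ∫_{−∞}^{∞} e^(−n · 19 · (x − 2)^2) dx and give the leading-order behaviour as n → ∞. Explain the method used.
I(n) = sqrt(π/(19n))

Here φ(x) = 19 · (x − 2)^2 has its unique minimum at x* = 2 with φ(x*) = 0 and φ''(x*) = 38. Laplace's method gives
  I(n) ~ e^(−n φ(x*)) · sqrt(2π / (n · φ''(x*))) = sqrt(2π / (38n)) = sqrt(π/(19n)).
This is exact: substituting u = (x − 2)·sqrt(19n) gives I(n) = (1/sqrt(19n)) ∫_{−∞}^{∞} e^(−u^2) du = sqrt(π/(19n)).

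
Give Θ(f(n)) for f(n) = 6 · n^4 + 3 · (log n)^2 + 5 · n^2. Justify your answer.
f(n) ∈ Θ(n^4)

Compare the terms by growth order. For large n, n^a · (log n)^b dominates n^a' · (log n)^b' iff a > a', or (a = a' and b > b'). Ranking the 3 terms shows the dominant one is 6 · n^4. Hence f(n) ∈ Θ(n^4).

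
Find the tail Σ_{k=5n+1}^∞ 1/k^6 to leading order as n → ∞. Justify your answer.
Σ_{k>5n} 1/k^6 ~ 1/(5 · (5n)^5)

Compare to the integral: ∫_{5n}^∞ x^(−6) dx = [−x^(−5)/5]_{5n}^∞ = 1/((6−1)·(5n)^5). Euler-Maclaurin then gives
  Σ_{k>5n} 1/k^6 = ∫_{5n}^∞ dx/x^6 − 1/(2·(5n)^6) + O(1/(5n)^7).
(Equivalently this is ζ(6) − Σ_{k≤5n} 1/k^6.)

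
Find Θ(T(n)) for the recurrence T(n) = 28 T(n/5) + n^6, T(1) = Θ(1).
T(n) = Θ(n^6)

log_5 28 ≈ 2.070. f(n) = n^6 dominates n^(log_5 28) since 6 > 2.070, and the regularity condition a·f(n/b) = 28·(n/5)^6 = (28/15625)·n^6 ≤ c·f(n) holds with c = 28/15625 ≈ 0.00179 < 1. So this is Case 3: T(n) = Θ(f(n)) = Θ(n^6).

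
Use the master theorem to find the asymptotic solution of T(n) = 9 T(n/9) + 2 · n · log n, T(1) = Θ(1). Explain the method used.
T(n) = Θ(n · (log n)^2)

Here log_9 9 = 1 and f(n) = 2 · n · log n = Θ(n^(log_9 9) · (log n)^1). This is the extended Case 2 of the master theorem (f matches the critical exponent up to log factors), giving T(n) = Θ(n^(log_9 9) · (log n)^(1+1)) = Θ(n · (log n)^2).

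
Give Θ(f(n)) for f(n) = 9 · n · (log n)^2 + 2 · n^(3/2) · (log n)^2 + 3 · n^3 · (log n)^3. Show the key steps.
f(n) ∈ Θ(n^3 · (log n)^3)

Compare the terms by growth order. For large n, n^a · (log n)^b dominates n^a' · (log n)^b' iff a > a', or (a = a' and b > b'). Ranking the 3 terms shows the dominant one is 3 · n^3 · (log n)^3. Hence f(n) ∈ Θ(n^3 · (log n)^3).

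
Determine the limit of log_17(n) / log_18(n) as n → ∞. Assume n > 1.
lim = ln(18) / ln(17) = log_17(18)

Change of base: log_17(n) = ln n / ln 17 and log_18(n) = ln n / ln 18. The ratio is (ln n / ln 17) · (ln 18 / ln n) = ln 18 / ln 17, a constant independent of n. So the limit is ln 18 / ln 17 = log_17(18).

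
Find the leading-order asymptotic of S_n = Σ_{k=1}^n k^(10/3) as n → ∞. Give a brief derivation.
S_n ~ (3/13) · n^(13/3)

Integral comparison: Σ_{k=1}^n k^(10/3) = ∫_0^n x^(10/3) dx + O(n^(10/3)). The integral is n^(1 + 10/3) / (1 + 10/3) = n^((10+3)/3) / ((10+3)/3) = (3/13) · n^(13/3).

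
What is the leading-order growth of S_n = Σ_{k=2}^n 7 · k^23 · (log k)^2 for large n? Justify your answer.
S_n ~ 7 · n^24 · (log n)^2 / 24

By integral comparison, S_n = ∫_1^n 7 · x^23 · (log x)^2 dx + O(n^23 · (log n)^2). For the integral, the leading term of ∫_1^n x^23 (log x)^2 dx is n^24/24 · (log n)^2 (by repeated integration by parts; each step lowers the log-exponent and produces a relatively O(1/log n) correction). Hence S_n ~ 7 · n^24 · (log n)^2 / 24.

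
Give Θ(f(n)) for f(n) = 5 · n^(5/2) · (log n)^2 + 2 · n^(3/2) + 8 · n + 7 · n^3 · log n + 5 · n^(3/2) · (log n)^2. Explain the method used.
f(n) ∈ Θ(n^3 · log n)

Compare the terms by growth order. For large n, n^a · (log n)^b dominates n^a' · (log n)^b' iff a > a', or (a = a' and b > b'). Ranking the 5 terms shows the dominant one is 7 · n^3 · log n. Hence f(n) ∈ Θ(n^3 · log n).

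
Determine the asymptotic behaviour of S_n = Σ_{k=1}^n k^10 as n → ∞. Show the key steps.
S_n ~ n^11 / 11

By integral comparison (Euler-Maclaurin), Σ_{k=1}^n k^10 = ∫_0^n x^10 dx + O(n^10) = n^11/11 + O(n^10). (Equivalently, Faulhaber's formula gives the same leading term.)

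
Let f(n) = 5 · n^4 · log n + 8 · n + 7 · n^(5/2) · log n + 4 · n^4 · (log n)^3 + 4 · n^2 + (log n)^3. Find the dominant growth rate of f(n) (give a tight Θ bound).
f(n) ∈ Θ(n^4 · (log n)^3)

Compare the terms by growth order. For large n, n^a · (log n)^b dominates n^a' · (log n)^b' iff a > a', or (a = a' and b > b'). Ranking the 6 terms shows the dominant one is 4 · n^4 · (log n)^3. Hence f(n) ∈ Θ(n^4 · (log n)^3).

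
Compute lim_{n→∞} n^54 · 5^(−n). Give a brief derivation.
lim = 0

Exponentials with base > 1 dominate every fixed polynomial: for any fixed c, n^c / 5^n → 0 as n → ∞ (e.g. by the ratio test, or by writing 5^n = e^(n ln 5) and noting e^(n ln 5) / n^c → ∞). Hence n^54 · 5^(−n) = n^54 / 5^n → 0.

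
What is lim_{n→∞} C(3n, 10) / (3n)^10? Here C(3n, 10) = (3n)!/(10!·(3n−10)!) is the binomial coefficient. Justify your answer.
lim = 1/10! = 1/3628800

With N = 3n → ∞: C(N, 10) / N^10 = [N(N−1)…(N−9)] / (10! · N^10) = (1/10!) · 1 · (1 − 1/(3n)) · … · (1 − 9/(3n)). Each factor → 1 as N → ∞, so the limit is 1/10! = 1/3628800.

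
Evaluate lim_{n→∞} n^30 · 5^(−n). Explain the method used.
lim = 0

Exponentials with base > 1 dominate every fixed polynomial: for any fixed c, n^c / 5^n → 0 as n → ∞ (e.g. by the ratio test, or by writing 5^n = e^(n ln 5) and noting e^(n ln 5) / n^c → ∞). Hence n^30 · 5^(−n) = n^30 / 5^n → 0.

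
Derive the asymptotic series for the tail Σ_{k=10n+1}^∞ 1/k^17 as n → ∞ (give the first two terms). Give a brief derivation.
Σ_{k>10n} 1/k^17 = 1/(16 · (10n)^16) − 1/(2 · (10n)^17) + O(1/(10n)^18)

Compare to the integral: ∫_{10n}^∞ x^(−17) dx = [−x^(−16)/16]_{10n}^∞ = 1/((17−1)·(10n)^16). The Euler-Maclaurin correction adds −f(10n)/2 = −1/(2·(10n)^17). Euler-Maclaurin then gives
  Σ_{k>10n} 1/k^17 = ∫_{10n}^∞ dx/x^17 − 1/(2·(10n)^17) + O(1/(10n)^18).
(Equivalently this is ζ(17) − Σ_{k≤10n} 1/k^17.)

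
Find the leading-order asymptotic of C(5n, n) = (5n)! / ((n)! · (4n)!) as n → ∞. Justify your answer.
C(5n, n) ~ (3125/256)^(n) · sqrt(5/(8π·n))

Write N = n. Apply Stirling to each factorial:
  (5N)! ~ sqrt(2π·5N) · (5N/e)^(5N),
  N! ~ sqrt(2π N) · (N/e)^N,
  (4N)! ~ sqrt(2π·4N) · (4N/e)^(4N).
The exponential factors combine to (5N)^(5N) / (N^N · (4N)^(4N)) = 5^(5N)/4^(4N) = (5^5/4^4)^N = (3125/256)^N.
The square-root prefactors combine to sqrt(2π·5N) / (sqrt(2π N)·sqrt(2π·4N)) = sqrt(5 / (2π·4·N)) = sqrt(5/(8π·n)).
Substituting N = n: C(5n, n) ~ (3125/256)^(n) · sqrt(5/(8π·n)).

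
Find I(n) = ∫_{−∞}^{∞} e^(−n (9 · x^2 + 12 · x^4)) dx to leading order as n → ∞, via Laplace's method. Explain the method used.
I(n) ~ sqrt(π/(9n))

φ(x) = 9 · x^2 + 12 · x^4 has its unique global minimum at x* = 0 (since φ'(x) = 18x + 48x^3 = 0 only at x = 0 for real x with both coefficients positive, and φ → ∞ as |x| → ∞). At x* = 0, φ(0) = 0 and φ''(0) = 18. Laplace's method then gives
  I(n) ~ sqrt(2π / (n · φ''(0))) · e^(−n φ(0)) = sqrt(2π / (18n)) = sqrt(π/(9n)).
The 12 · x^4 term contributes only at subleading order (an O(1/n) relative correction).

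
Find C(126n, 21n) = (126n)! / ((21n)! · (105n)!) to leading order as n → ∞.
C(126n, 21n) ~ (46656/3125)^(21n) · sqrt(3/(5π·21n))

Write N = 21n. Apply Stirling to each factorial:
  (6N)! ~ sqrt(2π·6N) · (6N/e)^(6N),
  N! ~ sqrt(2π N) · (N/e)^N,
  (5N)! ~ sqrt(2π·5N) · (5N/e)^(5N).
The exponential factors combine to (6N)^(6N) / (N^N · (5N)^(5N)) = 6^(6N)/5^(5N) = (6^6/5^5)^N = (46656/3125)^N.
The square-root prefactors combine to sqrt(2π·6N) / (sqrt(2π N)·sqrt(2π·5N)) = sqrt(6 / (2π·5·N)) = sqrt(3/(5π·21n)).
Substituting N = 21n: C(126n, 21n) ~ (46656/3125)^(21n) · sqrt(3/(5π·21n)).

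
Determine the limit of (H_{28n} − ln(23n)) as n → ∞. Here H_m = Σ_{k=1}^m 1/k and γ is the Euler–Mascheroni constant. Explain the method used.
lim = ln(28/23) + γ

By Euler-Maclaurin, H_m = ln m + γ + O(1/m). So
  H_{28n} − ln(23n) = ln(28n) + γ − ln(23n) + O(1/n)
                       = ln(28/23) + γ + O(1/n).
Hence the limit is ln(28/23) + γ.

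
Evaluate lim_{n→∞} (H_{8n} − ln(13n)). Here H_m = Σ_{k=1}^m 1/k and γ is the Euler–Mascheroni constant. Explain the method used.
lim = ln(8/13) + γ

By Euler-Maclaurin, H_m = ln m + γ + O(1/m). So
  H_{8n} − ln(13n) = ln(8n) + γ − ln(13n) + O(1/n)
                       = ln(8/13) + γ + O(1/n).
Hence the limit is ln(8/13) + γ.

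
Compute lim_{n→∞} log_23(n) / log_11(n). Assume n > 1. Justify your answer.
lim = ln(11) / ln(23) = log_23(11)

Change of base: log_23(n) = ln n / ln 23 and log_11(n) = ln n / ln 11. The ratio is (ln n / ln 23) · (ln 11 / ln n) = ln 11 / ln 23, a constant independent of n. So the limit is ln 11 / ln 23 = log_23(11).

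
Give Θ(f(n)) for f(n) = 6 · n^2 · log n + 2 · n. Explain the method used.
f(n) ∈ Θ(n^2 · log n)

Compare the terms by growth order. For large n, n^a · (log n)^b dominates n^a' · (log n)^b' iff a > a', or (a = a' and b > b'). Ranking the 2 terms shows the dominant one is 6 · n^2 · log n. Hence f(n) ∈ Θ(n^2 · log n).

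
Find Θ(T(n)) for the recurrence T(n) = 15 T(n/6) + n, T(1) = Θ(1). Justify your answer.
T(n) = Θ(n^(log_6 15))

Master theorem: compare f(n) = n to n^(log_6 15) where log_6 15 ≈ 1.511. Since 1 < log_6 15, we have f(n) = O(n^(log_6 15 − ε)) for some ε > 0 — Case 1. Hence T(n) = Θ(n^(log_6 15)).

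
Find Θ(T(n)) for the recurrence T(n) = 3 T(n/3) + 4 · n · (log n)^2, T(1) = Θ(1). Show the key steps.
T(n) = Θ(n · (log n)^3)

Here log_3 3 = 1 and f(n) = 4 · n · (log n)^2 = Θ(n^(log_3 3) · (log n)^2). This is the extended Case 2 of the master theorem (f matches the critical exponent up to log factors), giving T(n) = Θ(n^(log_3 3) · (log n)^(2+1)) = Θ(n · (log n)^3).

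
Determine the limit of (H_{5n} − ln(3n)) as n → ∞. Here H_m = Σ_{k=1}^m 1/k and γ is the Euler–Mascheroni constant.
lim = ln(5/3) + γ

By Euler-Maclaurin, H_m = ln m + γ + O(1/m). So
  H_{5n} − ln(3n) = ln(5n) + γ − ln(3n) + O(1/n)
                       = ln(5/3) + γ + O(1/n).
Hence the limit is ln(5/3) + γ.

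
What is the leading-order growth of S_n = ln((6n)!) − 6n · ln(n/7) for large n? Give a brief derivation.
S_n ~ 6n · (ln 42 − 1) + O(ln n)

Stirling: ln((6n)!) = 6n ln(6n) − 6n + O(ln n).
  S_n = 6n ln(6n) − 6n − 6n ln(n/7) + O(ln n)
      = 6n ln(6n) − 6n ln n + 6n ln 7 − 6n + O(ln n)
      = 6n ln 6 + 6n ln 7 − 6n + O(ln n)
      = 6n (ln 42 − 1) + O(ln n).
Numerically ln(42) − 1 ≈ 2.7377.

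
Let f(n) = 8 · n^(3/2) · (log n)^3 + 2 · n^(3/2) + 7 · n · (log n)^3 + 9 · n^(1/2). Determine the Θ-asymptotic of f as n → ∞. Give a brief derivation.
f(n) ∈ Θ(n^(3/2) · (log n)^3)

Compare the terms by growth order. For large n, n^a · (log n)^b dominates n^a' · (log n)^b' iff a > a', or (a = a' and b > b'). Ranking the 4 terms shows the dominant one is 8 · n^(3/2) · (log n)^3. Hence f(n) ∈ Θ(n^(3/2) · (log n)^3).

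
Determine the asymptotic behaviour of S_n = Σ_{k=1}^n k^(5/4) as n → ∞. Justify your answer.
S_n ~ (4/9) · n^(9/4)

Integral comparison: Σ_{k=1}^n k^(5/4) = ∫_0^n x^(5/4) dx + O(n^(5/4)). The integral is n^(1 + 5/4) / (1 + 5/4) = n^((5+4)/4) / ((5+4)/4) = (4/9) · n^(9/4).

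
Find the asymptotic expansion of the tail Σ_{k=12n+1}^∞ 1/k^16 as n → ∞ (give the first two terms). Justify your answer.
Σ_{k>12n} 1/k^16 = 1/(15 · (12n)^15) − 1/(2 · (12n)^16) + O(1/(12n)^17)

Compare to the integral: ∫_{12n}^∞ x^(−16) dx = [−x^(−15)/15]_{12n}^∞ = 1/((16−1)·(12n)^15). The Euler-Maclaurin correction adds −f(12n)/2 = −1/(2·(12n)^16). Euler-Maclaurin then gives
  Σ_{k>12n} 1/k^16 = ∫_{12n}^∞ dx/x^16 − 1/(2·(12n)^16) + O(1/(12n)^17).
(Equivalently this is ζ(16) − Σ_{k≤12n} 1/k^16.)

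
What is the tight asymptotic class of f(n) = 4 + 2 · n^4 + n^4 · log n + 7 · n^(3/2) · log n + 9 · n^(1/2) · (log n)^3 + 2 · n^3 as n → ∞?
f(n) ∈ Θ(n^4 · log n)

Compare the terms by growth order. For large n, n^a · (log n)^b dominates n^a' · (log n)^b' iff a > a', or (a = a' and b > b'). Ranking the 6 terms shows the dominant one is n^4 · log n. Hence f(n) ∈ Θ(n^4 · log n).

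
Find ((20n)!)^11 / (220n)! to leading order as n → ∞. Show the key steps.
((20n)!)^11/(220n)! ~ ((2π·20n)^(10/2) / sqrt(11)) · 11^(−11·20n)  →  0

Write N = 20n. Stirling: N! ~ sqrt(2π N)(N/e)^N and (11N)! ~ sqrt(2π·11N)·(11N/e)^(11N).
  (N!)^11/(11N)! ~ (2π N)^(11/2) (N/e)^(11N) / [sqrt(2π·11N) (11N/e)^(11N)]
     = (2π N)^(11/2) / sqrt(2π·11N) · (N/(11N))^(11N)
     = (2π N)^((11−1)/2) / sqrt(11) · 11^(−11N).
Since 11^11 > 1, the factor 11^(−11N) decays exponentially, so the ratio → 0. Substituting N = 20n gives the stated form.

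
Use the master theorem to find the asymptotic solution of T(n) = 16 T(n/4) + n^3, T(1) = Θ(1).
T(n) = Θ(n^3)

log_4 16 ≈ 2.000. f(n) = n^3 dominates n^(log_4 16) since 3 > 2.000, and the regularity condition a·f(n/b) = 16·(n/4)^3 = (16/64)·n^3 ≤ c·f(n) holds with c = 16/64 ≈ 0.25 < 1. So this is Case 3: T(n) = Θ(f(n)) = Θ(n^3).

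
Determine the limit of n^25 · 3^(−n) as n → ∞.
lim = 0

Exponentials with base > 1 dominate every fixed polynomial: for any fixed c, n^c / 3^n → 0 as n → ∞ (e.g. by the ratio test, or by writing 3^n = e^(n ln 3) and noting e^(n ln 3) / n^c → ∞). Hence n^25 · 3^(−n) = n^25 / 3^n → 0.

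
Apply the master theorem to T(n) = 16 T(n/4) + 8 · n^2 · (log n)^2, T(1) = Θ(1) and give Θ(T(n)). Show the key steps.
T(n) = Θ(n^2 · (log n)^3)

Here log_4 16 = 2 and f(n) = 8 · n^2 · (log n)^2 = Θ(n^(log_4 16) · (log n)^2). This is the extended Case 2 of the master theorem (f matches the critical exponent up to log factors), giving T(n) = Θ(n^(log_4 16) · (log n)^(2+1)) = Θ(n^2 · (log n)^3).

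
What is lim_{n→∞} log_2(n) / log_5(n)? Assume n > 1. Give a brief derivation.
lim = ln(5) / ln(2) = log_2(5)

Change of base: log_2(n) = ln n / ln 2 and log_5(n) = ln n / ln 5. The ratio is (ln n / ln 2) · (ln 5 / ln n) = ln 5 / ln 2, a constant independent of n. So the limit is ln 5 / ln 2 = log_2(5).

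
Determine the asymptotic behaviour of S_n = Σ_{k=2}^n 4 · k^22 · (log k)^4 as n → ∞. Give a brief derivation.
S_n ~ 4 · n^23 · (log n)^4 / 23

By integral comparison, S_n = ∫_1^n 4 · x^22 · (log x)^4 dx + O(n^22 · (log n)^4). For the integral, the leading term of ∫_1^n x^22 (log x)^4 dx is n^23/23 · (log n)^4 (by repeated integration by parts; each step lowers the log-exponent and produces a relatively O(1/log n) correction). Hence S_n ~ 4 · n^23 · (log n)^4 / 23.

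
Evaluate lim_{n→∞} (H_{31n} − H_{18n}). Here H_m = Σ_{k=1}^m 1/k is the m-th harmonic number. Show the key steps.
lim = ln(31/18)

Euler-Maclaurin gives H_m = ln m + γ + 1/(2m) + O(1/m^2). The γ and O(1/m) terms cancel in the difference:
  H_{31n} − H_{18n} = ln(31n) − ln(18n) + O(1/n) = ln(31/18) + O(1/n).
Hence the limit is ln(31/18).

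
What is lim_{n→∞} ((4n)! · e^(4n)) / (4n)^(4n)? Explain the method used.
lim = ∞

Stirling: (4n)! ~ sqrt(2π·4n) · (4n/e)^(4n). Hence
  (4n)! · e^(4n) / (4n)^(4n) ~ sqrt(2π·4n) = sqrt(2π·4) · sqrt(n) → ∞.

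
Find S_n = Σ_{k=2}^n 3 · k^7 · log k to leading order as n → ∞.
S_n ~ 3 · n^8 log n / 8 − 3 · n^8 / 64

By integral comparison, S_n = ∫_1^n 3 · x^7 · log x dx + O(n^7 · log n). For the integral, ∫ x^7 log x dx = n^8 log n / 8 − n^8/64 (integration by parts). Hence S_n ~ 3 · n^8 log n / 8 − 3 · n^8 / 64.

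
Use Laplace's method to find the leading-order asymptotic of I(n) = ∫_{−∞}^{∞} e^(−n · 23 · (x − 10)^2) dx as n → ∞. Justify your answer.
I(n) = sqrt(π/(23n))

Here φ(x) = 23 · (x − 10)^2 has its unique minimum at x* = 10 with φ(x*) = 0 and φ''(x*) = 46. Laplace's method gives
  I(n) ~ e^(−n φ(x*)) · sqrt(2π / (n · φ''(x*))) = sqrt(2π / (46n)) = sqrt(π/(23n)).
This is exact: substituting u = (x − 10)·sqrt(23n) gives I(n) = (1/sqrt(23n)) ∫_{−∞}^{∞} e^(−u^2) du = sqrt(π/(23n)).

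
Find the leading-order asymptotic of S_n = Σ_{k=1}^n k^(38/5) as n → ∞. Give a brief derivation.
S_n ~ (5/43) · n^(43/5)

Integral comparison: Σ_{k=1}^n k^(38/5) = ∫_0^n x^(38/5) dx + O(n^(38/5)). The integral is n^(1 + 38/5) / (1 + 38/5) = n^((38+5)/5) / ((38+5)/5) = (5/43) · n^(43/5).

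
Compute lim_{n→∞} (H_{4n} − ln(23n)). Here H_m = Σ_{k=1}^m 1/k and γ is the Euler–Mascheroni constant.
lim = ln(4/23) + γ

By Euler-Maclaurin, H_m = ln m + γ + O(1/m). So
  H_{4n} − ln(23n) = ln(4n) + γ − ln(23n) + O(1/n)
                       = ln(4/23) + γ + O(1/n).
Hence the limit is ln(4/23) + γ.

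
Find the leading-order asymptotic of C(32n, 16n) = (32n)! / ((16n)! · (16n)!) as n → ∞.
C(32n, 16n) ~ (4)^(16n) · sqrt(1/(π·16n))

Write N = 16n. Apply Stirling to each factorial:
  (2N)! ~ sqrt(2π·2N) · (2N/e)^(2N),
  N! ~ sqrt(2π N) · (N/e)^N,
  (1N)! ~ sqrt(2π·1N) · (1N/e)^(1N).
The exponential factors combine to (2N)^(2N) / (N^N · (1N)^(1N)) = 2^(2N)/1^(1N) = (2^2/1^1)^N = (4)^N.
The square-root prefactors combine to sqrt(2π·2N) / (sqrt(2π N)·sqrt(2π·1N)) = sqrt(2 / (2π·1·N)) = sqrt(1/(π·16n)).
Substituting N = 16n: C(32n, 16n) ~ (4)^(16n) · sqrt(1/(π·16n)).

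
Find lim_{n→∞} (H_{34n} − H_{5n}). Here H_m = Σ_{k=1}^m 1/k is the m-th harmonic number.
lim = ln(34/5)

Euler-Maclaurin gives H_m = ln m + γ + 1/(2m) + O(1/m^2). The γ and O(1/m) terms cancel in the difference:
  H_{34n} − H_{5n} = ln(34n) − ln(5n) + O(1/n) = ln(34/5) + O(1/n).
Hence the limit is ln(34/5).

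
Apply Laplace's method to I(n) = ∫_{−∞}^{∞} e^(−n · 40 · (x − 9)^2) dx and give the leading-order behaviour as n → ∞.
I(n) = sqrt(π/(40n))

Here φ(x) = 40 · (x − 9)^2 has its unique minimum at x* = 9 with φ(x*) = 0 and φ''(x*) = 80. Laplace's method gives
  I(n) ~ e^(−n φ(x*)) · sqrt(2π / (n · φ''(x*))) = sqrt(2π / (80n)) = sqrt(π/(40n)).
This is exact: substituting u = (x − 9)·sqrt(40n) gives I(n) = (1/sqrt(40n)) ∫_{−∞}^{∞} e^(−u^2) du = sqrt(π/(40n)).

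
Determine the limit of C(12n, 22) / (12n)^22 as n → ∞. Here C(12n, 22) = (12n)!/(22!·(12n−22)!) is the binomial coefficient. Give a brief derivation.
lim = 1/22! = 1/1124000727777607680000

With N = 12n → ∞: C(N, 22) / N^22 = [N(N−1)…(N−21)] / (22! · N^22) = (1/22!) · 1 · (1 − 1/(12n)) · … · (1 − 21/(12n)). Each factor → 1 as N → ∞, so the limit is 1/22! = 1/1124000727777607680000.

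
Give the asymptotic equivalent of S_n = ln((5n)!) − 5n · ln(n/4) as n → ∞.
S_n ~ 5n · (ln 20 − 1) + O(ln n)

Stirling: ln((5n)!) = 5n ln(5n) − 5n + O(ln n).
  S_n = 5n ln(5n) − 5n − 5n ln(n/4) + O(ln n)
      = 5n ln(5n) − 5n ln n + 5n ln 4 − 5n + O(ln n)
      = 5n ln 5 + 5n ln 4 − 5n + O(ln n)
      = 5n (ln 20 − 1) + O(ln n).
Numerically ln(20) − 1 ≈ 1.9957.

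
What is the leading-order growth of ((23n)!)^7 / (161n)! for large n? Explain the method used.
((23n)!)^7/(161n)! ~ ((2π·23n)^(6/2) / sqrt(7)) · 7^(−7·23n)  →  0

Write N = 23n. Stirling: N! ~ sqrt(2π N)(N/e)^N and (7N)! ~ sqrt(2π·7N)·(7N/e)^(7N).
  (N!)^7/(7N)! ~ (2π N)^(7/2) (N/e)^(7N) / [sqrt(2π·7N) (7N/e)^(7N)]
     = (2π N)^(7/2) / sqrt(2π·7N) · (N/(7N))^(7N)
     = (2π N)^((7−1)/2) / sqrt(7) · 7^(−7N).
Since 7^7 > 1, the factor 7^(−7N) decays exponentially, so the ratio → 0. Substituting N = 23n gives the stated form.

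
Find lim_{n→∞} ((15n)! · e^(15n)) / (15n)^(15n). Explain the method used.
lim = ∞

Stirling: (15n)! ~ sqrt(2π·15n) · (15n/e)^(15n). Hence
  (15n)! · e^(15n) / (15n)^(15n) ~ sqrt(2π·15n) = sqrt(2π·15) · sqrt(n) → ∞.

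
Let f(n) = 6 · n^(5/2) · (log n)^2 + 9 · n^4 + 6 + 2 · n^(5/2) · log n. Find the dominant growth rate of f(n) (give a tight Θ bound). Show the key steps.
f(n) ∈ Θ(n^4)

Compare the terms by growth order. For large n, n^a · (log n)^b dominates n^a' · (log n)^b' iff a > a', or (a = a' and b > b'). Ranking the 4 terms shows the dominant one is 9 · n^4. Hence f(n) ∈ Θ(n^4).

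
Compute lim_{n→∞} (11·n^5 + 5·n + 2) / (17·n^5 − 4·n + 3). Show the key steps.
lim = 11/17

For large n the leading n^5 terms dominate both numerator and denominator. Dividing top and bottom by n^5, every other term tends to 0, leaving 11/17.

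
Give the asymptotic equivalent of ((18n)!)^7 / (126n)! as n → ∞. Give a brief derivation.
((18n)!)^7/(126n)! ~ ((2π·18n)^(6/2) / sqrt(7)) · 7^(−7·18n)  →  0

Write N = 18n. Stirling: N! ~ sqrt(2π N)(N/e)^N and (7N)! ~ sqrt(2π·7N)·(7N/e)^(7N).
  (N!)^7/(7N)! ~ (2π N)^(7/2) (N/e)^(7N) / [sqrt(2π·7N) (7N/e)^(7N)]
     = (2π N)^(7/2) / sqrt(2π·7N) · (N/(7N))^(7N)
     = (2π N)^((7−1)/2) / sqrt(7) · 7^(−7N).
Since 7^7 > 1, the factor 7^(−7N) decays exponentially, so the ratio → 0. Substituting N = 18n gives the stated form.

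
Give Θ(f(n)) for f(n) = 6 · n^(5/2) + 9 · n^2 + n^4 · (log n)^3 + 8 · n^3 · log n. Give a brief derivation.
f(n) ∈ Θ(n^4 · (log n)^3)

Compare the terms by growth order. For large n, n^a · (log n)^b dominates n^a' · (log n)^b' iff a > a', or (a = a' and b > b'). Ranking the 4 terms shows the dominant one is n^4 · (log n)^3. Hence f(n) ∈ Θ(n^4 · (log n)^3).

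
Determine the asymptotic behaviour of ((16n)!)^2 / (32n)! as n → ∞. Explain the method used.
((16n)!)^2/(32n)! ~ ((2π·16n)^(1/2) / sqrt(2)) · 2^(−2·16n)  →  0

Write N = 16n. Stirling: N! ~ sqrt(2π N)(N/e)^N and (2N)! ~ sqrt(2π·2N)·(2N/e)^(2N).
  (N!)^2/(2N)! ~ (2π N)^(2/2) (N/e)^(2N) / [sqrt(2π·2N) (2N/e)^(2N)]
     = (2π N)^(2/2) / sqrt(2π·2N) · (N/(2N))^(2N)
     = (2π N)^((2−1)/2) / sqrt(2) · 2^(−2N).
Since 2^2 > 1, the factor 2^(−2N) decays exponentially, so the ratio → 0. Substituting N = 16n gives the stated form.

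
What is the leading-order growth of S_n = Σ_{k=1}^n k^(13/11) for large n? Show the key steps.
S_n ~ (11/24) · n^(24/11)

Integral comparison: Σ_{k=1}^n k^(13/11) = ∫_0^n x^(13/11) dx + O(n^(13/11)). The integral is n^(1 + 13/11) / (1 + 13/11) = n^((13+11)/11) / ((13+11)/11) = (11/24) · n^(24/11).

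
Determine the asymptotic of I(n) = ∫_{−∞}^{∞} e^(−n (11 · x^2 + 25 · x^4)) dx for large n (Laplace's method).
I(n) ~ sqrt(π/(11n))

φ(x) = 11 · x^2 + 25 · x^4 has its unique global minimum at x* = 0 (since φ'(x) = 22x + 100x^3 = 0 only at x = 0 for real x with both coefficients positive, and φ → ∞ as |x| → ∞). At x* = 0, φ(0) = 0 and φ''(0) = 22. Laplace's method then gives
  I(n) ~ sqrt(2π / (n · φ''(0))) · e^(−n φ(0)) = sqrt(2π / (22n)) = sqrt(π/(11n)).
The 25 · x^4 term contributes only at subleading order (an O(1/n) relative correction).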